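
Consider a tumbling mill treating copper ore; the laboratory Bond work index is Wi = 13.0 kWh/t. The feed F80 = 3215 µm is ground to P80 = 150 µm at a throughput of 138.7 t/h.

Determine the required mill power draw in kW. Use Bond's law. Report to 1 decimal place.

P = 1154.2 kW

Bond: W = 10·Wi·(1/√P80 − 1/√F80)
W = 10·13.0·(1/√150 − 1/√3215) = 10·13.0·(0.064013) = 8.3217 kWh/t
P_mill = W·ṁ = 8.3217·138.7 = 1154.2 kW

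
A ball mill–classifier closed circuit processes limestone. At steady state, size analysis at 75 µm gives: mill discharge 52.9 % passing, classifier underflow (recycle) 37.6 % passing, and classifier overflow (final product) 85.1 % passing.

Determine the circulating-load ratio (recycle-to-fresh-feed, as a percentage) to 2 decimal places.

Balance %-passing 75 µm (r = R/F):
r = (o − d)/(d − u)
r = (85.1 − 52.9)/(52.9 − 37.6) = 32.2/15.3 = 2.1046
CL = 100·r = 210.46 %

CL = 210.46 %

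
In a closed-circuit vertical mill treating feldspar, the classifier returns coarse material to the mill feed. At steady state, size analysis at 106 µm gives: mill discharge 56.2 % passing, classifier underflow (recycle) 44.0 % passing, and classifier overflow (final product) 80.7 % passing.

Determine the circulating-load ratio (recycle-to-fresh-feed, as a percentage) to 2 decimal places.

Balance %-passing 106 µm (r = R/F):
r = (o − d)/(d − u)
r = (80.7 − 56.2)/(56.2 − 44.0) = 24.5/12.2 = 2.0082
CL = 100·r = 200.82 %

CL = 200.82 %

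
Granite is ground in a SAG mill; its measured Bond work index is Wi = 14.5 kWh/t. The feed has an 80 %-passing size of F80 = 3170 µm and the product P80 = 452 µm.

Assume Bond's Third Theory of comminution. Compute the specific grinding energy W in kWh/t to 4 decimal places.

W = 4.2449 kWh/t

W = 10 Wi (1/√P80 − 1/√F80)  [Bond]
1/√452 = 0.047036;  1/√3170 = 0.017761
W = 10·14.5·(0.047036 − 0.017761) = 4.2449 kWh/t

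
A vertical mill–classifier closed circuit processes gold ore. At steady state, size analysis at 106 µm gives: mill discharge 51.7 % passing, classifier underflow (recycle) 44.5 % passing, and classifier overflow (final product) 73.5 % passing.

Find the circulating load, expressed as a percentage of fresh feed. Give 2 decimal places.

CL = 302.78 %

Classifier node, passing 106 µm:
d + r·d = r·u + o → r(d−u) = o−d
r = (73.5 − 51.7)/(51.7 − 44.5) = 21.8/7.2 = 3.0278
CL = 100·r = 302.78 %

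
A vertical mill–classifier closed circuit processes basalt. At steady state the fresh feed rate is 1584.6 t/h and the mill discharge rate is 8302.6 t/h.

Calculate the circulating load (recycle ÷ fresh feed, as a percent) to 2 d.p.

Mill node: discharge = fresh + recycle.
R = M − F = 8302.6 − 1584.6 = 6718.0 t/h
CL = 100·R/F = 100·6718.0/1584.6 = 423.96 %

CL = 423.96 %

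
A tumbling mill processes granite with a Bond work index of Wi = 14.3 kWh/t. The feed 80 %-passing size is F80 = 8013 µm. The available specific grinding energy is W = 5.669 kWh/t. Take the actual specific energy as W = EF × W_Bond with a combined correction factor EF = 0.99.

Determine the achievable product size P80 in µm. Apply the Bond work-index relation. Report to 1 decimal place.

Bond: W = 10·Wi·(1/√P80 − 1/√F80)
W_Bond = W / EF = 5.669 / 0.99 = 5.7263 kWh/t
1/√P80 = 1/√F80 + W_Bond/(10·Wi)
  = 5.7263/(10·14.3) + 1/√8013 = 0.040044 + 0.011171 = 0.051215
P80 = (1/0.051215)² = 19.5255² = 381.25 µm

P80 = 381.2 µm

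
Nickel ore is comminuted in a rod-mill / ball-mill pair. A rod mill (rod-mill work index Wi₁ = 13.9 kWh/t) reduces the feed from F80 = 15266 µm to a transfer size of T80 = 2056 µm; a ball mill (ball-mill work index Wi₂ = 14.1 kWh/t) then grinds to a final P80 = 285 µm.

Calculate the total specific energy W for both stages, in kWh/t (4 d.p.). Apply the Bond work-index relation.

W = 7.1830 kWh/t

W = 10 Wi (1/√P80 − 1/√F80)  [Bond]
Stage 1 (15266→2056 µm, Wi₁=13.9): W₁ = 10·13.9·(0.022054 − 0.008094) = 1.9405 kWh/t
Stage 2 (2056→285 µm, Wi₂=14.1): W₂ = 10·14.1·(0.059235 − 0.022054) = 5.2425 kWh/t
W = W₁ + W₂ = 1.9405 + 5.2425 = 7.1830 kWh/t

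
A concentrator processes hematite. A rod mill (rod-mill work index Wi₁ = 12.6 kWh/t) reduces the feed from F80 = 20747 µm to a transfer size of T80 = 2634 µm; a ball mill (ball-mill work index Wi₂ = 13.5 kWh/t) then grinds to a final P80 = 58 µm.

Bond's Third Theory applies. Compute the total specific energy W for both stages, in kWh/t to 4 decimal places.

W = 16.6762 kWh/t

W = 10·Wi·[P80^(−½) − F80^(−½)]
Stage 1 (20747→2634 µm, Wi₁=12.6): W₁ = 10·12.6·(0.019485 − 0.006943) = 1.5803 kWh/t
Stage 2 (2634→58 µm, Wi₂=13.5): W₂ = 10·13.5·(0.131306 − 0.019485) = 15.0959 kWh/t
W = W₁ + W₂ = 1.5803 + 15.0959 = 16.6762 kWh/t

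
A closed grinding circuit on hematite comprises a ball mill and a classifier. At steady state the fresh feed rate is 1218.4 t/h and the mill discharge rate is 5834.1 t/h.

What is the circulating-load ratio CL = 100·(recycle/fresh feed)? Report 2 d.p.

CL = 378.83 %

Steady state: M = F + R.
R = M − F = 5834.1 − 1218.4 = 4615.7 t/h
CL = 100·R/F = 100·4615.7/1218.4 = 378.83 %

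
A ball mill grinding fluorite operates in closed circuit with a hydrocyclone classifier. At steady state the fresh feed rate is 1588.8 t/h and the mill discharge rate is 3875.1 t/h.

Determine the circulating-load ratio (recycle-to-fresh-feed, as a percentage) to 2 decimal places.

Steady state: M = F + R.
R = M − F = 3875.1 − 1588.8 = 2286.3 t/h
CL = 100·R/F = 100·2286.3/1588.8 = 143.90 %

CL = 143.90 %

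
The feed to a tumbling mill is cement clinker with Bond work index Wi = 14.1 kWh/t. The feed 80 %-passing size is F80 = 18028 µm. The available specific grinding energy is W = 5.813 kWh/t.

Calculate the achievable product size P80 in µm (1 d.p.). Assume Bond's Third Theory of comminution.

W = 10 Wi (1/√P80 − 1/√F80)  [Bond]
P80^(−½) = W/(10 Wi) + F80^(−½)
  = 5.8130/(10·14.1) + 1/√18028 = 0.041227 + 0.007448 = 0.048675
P80 = (1/0.048675)² = 20.5445² = 422.08 µm

P80 = 422.1 µm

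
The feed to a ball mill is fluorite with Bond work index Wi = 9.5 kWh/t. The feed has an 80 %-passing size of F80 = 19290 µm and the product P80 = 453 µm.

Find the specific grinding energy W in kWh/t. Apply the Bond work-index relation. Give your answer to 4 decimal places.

W = 3.7795 kWh/t

W = 10 Wi (1/√P80 − 1/√F80)  [Bond]
1/√453 = 0.046984;  1/√19290 = 0.007200
W = 10·9.5·(0.046984 − 0.007200) = 3.7795 kWh/t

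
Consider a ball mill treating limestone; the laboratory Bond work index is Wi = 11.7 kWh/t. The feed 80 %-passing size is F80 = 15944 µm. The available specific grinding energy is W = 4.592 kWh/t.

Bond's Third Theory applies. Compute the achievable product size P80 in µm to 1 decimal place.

W = 10·Wi·[P80^(−½) − F80^(−½)]
1/√P80 = 1/√F80 + W/(10·Wi)
  = 4.5920/(10·11.7) + 1/√15944 = 0.039248 + 0.007920 = 0.047167
P80 = (1/0.047167)² = 21.2011² = 449.49 µm

P80 = 449.5 µm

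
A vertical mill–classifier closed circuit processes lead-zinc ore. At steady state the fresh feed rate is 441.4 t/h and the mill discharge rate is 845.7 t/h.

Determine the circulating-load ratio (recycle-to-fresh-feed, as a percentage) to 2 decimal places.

CL = 91.59 %

Discharge = new feed + return, hence
R = M − F = 845.7 − 441.4 = 404.3 t/h
CL = 100·R/F = 100·404.3/441.4 = 91.59 %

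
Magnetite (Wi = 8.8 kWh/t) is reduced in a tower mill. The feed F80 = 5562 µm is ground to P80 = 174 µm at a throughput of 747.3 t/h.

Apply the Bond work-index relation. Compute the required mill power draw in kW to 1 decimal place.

P = 4103.7 kW

W = 10 Wi (1/√P80 − 1/√F80)  [Bond]
W = 10·8.8·(1/√174 − 1/√5562) = 10·8.8·(0.062401) = 5.4913 kWh/t
P = W·T = 5.4913·747.3 = 4103.7 kW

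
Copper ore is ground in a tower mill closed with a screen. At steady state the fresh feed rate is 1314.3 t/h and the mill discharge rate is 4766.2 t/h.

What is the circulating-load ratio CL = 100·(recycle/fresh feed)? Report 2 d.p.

CL = 262.64 %

Discharge = new feed + return, hence
R = M − F = 4766.2 − 1314.3 = 3451.9 t/h
CL = 100·R/F = 100·3451.9/1314.3 = 262.64 %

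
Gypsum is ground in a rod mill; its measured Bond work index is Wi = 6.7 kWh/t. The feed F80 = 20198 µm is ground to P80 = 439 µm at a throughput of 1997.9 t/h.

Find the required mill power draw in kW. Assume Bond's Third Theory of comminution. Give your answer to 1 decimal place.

P = 5446.9 kW

Bond: W = 10·Wi·(1/√P80 − 1/√F80)
W = 10·6.7·(1/√439 − 1/√20198) = 10·6.7·(0.040691) = 2.7263 kWh/t
Mill draw = 2.7263 × 1997.9 = 5446.9 kW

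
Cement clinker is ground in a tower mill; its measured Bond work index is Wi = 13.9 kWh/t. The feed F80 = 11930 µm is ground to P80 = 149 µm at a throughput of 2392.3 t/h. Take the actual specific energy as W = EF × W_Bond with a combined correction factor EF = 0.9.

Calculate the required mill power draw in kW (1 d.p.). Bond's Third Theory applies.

W = 10·Wi·(P80^(-½) − F80^(-½))
W = 10·13.9·(1/√149 − 1/√11930) = 10·13.9·(0.072768) = 10.1147 kWh/t
Corrected W = EF·W_Bond = 0.9·10.1147 = 9.1032 kWh/t
Power = W × throughput = 9.1032 kWh/t × 2392.3 t/h = 21777.7 kW

P = 21777.7 kW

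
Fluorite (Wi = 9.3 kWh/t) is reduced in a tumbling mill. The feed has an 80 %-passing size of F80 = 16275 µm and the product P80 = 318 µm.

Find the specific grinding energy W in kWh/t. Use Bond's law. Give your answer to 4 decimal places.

W = 10 Wi (P80^-0.5 − F80^-0.5)
1/√318 = 0.056077;  1/√16275 = 0.007839
W = 10·9.3·(0.056077 − 0.007839) = 4.4862 kWh/t

W = 4.4862 kWh/t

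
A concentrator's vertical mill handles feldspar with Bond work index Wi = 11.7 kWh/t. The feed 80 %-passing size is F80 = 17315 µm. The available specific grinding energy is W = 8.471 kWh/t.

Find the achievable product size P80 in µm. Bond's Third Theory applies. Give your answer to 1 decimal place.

P80 = 156.2 µm

Bond: W = 10·Wi·(1/√P80 − 1/√F80)
1/√P80 = 1/√F80 + W/(10·Wi)
  = 8.4710/(10·11.7) + 1/√17315 = 0.072402 + 0.007600 = 0.080001
P80 = (1/0.080001)² = 12.4998² = 156.25 µm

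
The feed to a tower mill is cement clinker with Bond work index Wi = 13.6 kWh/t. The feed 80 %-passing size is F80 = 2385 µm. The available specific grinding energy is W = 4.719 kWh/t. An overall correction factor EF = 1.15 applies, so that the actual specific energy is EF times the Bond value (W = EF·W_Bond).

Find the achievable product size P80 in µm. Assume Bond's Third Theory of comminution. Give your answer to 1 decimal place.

W = 10 Wi (P80^-0.5 − F80^-0.5)
W_Bond = W / EF = 4.719 / 1.15 = 4.1035 kWh/t
P80^-0.5 = F80^-0.5 + W_Bond/(10 Wi)
  = 4.1035/(10·13.6) + 1/√2385 = 0.030173 + 0.020477 = 0.050649
P80 = (1/0.050649)² = 19.7437² = 389.81 µm

P80 = 389.8 µm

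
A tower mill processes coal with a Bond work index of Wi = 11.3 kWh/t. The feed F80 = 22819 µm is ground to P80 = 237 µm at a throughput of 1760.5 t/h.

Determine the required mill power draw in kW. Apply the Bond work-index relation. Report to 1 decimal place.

Bond:  W = 10 Wi (1/√P − 1/√F)
W = 10·11.3·(1/√237 − 1/√22819) = 10·11.3·(0.058337) = 6.5921 kWh/t
P_mill = W·ṁ = 6.5921·1760.5 = 11605.4 kW

P = 11605.4 kW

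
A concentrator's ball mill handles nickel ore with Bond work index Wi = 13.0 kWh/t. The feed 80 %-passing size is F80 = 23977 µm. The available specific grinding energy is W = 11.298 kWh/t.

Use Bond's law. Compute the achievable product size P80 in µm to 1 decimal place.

W = 10 Wi (P80^-0.5 − F80^-0.5)
P80^-0.5 = F80^-0.5 + W/(10 Wi)
  = 11.2980/(10·13.0) + 1/√23977 = 0.086908 + 0.006458 = 0.093366
P80 = (1/0.093366)² = 10.7106² = 114.72 µm

P80 = 114.7 µm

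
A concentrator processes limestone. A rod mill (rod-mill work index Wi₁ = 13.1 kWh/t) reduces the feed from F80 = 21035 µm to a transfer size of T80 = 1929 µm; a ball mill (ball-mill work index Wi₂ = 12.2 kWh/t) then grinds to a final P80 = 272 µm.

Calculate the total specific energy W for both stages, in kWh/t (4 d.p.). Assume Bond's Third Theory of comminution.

Bond: W = 10·Wi·(1/√P80 − 1/√F80)
Stage 1 (21035→1929 µm, Wi₁=13.1): W₁ = 10·13.1·(0.022768 − 0.006895) = 2.0794 kWh/t
Stage 2 (1929→272 µm, Wi₂=12.2): W₂ = 10·12.2·(0.060634 − 0.022768) = 4.6196 kWh/t
W = W₁ + W₂ = 2.0794 + 4.6196 = 6.6990 kWh/t

W = 6.6990 kWh/t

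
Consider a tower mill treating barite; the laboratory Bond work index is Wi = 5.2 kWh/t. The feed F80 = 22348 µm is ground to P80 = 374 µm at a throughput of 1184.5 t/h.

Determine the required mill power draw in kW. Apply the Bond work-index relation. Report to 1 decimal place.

W = 10 Wi (P80^-0.5 − F80^-0.5)
W = 10·5.2·(1/√374 − 1/√22348) = 10·5.2·(0.045019) = 2.3410 kWh/t
P_mill = W·ṁ = 2.3410·1184.5 = 2772.9 kW

P = 2772.9 kW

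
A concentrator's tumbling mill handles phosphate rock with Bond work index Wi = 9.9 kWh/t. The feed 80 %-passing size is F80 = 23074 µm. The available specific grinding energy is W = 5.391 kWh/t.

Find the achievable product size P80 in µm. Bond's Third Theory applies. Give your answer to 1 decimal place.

W = 10·Wi·[P80^(−½) − F80^(−½)]
⇒ 1/√P80 = W/(10·Wi) + 1/√F80
  = 5.3910/(10·9.9) + 1/√23074 = 0.054455 + 0.006583 = 0.061038
P80 = (1/0.061038)² = 16.3833² = 268.41 µm

P80 = 268.4 µm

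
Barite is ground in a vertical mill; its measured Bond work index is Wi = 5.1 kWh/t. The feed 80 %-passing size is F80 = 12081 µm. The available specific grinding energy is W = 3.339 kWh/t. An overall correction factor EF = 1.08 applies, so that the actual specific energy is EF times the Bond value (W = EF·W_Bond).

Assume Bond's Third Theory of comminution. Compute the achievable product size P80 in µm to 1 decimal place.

W = 10 Wi (1/√P80 − 1/√F80)  [Bond]
W_Bond = W / EF = 3.339 / 1.08 = 3.0917 kWh/t
1/√P80 = 1/√F80 + W_Bond/(10·Wi)
  = 3.0917/(10·5.1) + 1/√12081 = 0.060621 + 0.009098 = 0.069719
P80 = (1/0.069719)² = 14.3433² = 205.73 µm

P80 = 205.7 µm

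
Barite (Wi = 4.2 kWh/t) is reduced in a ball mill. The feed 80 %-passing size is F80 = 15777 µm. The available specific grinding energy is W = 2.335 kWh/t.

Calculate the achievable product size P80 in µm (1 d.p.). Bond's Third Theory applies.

P80 = 247.6 µm

Bond: W = 10·Wi·(1/√P80 − 1/√F80)
⇒ 1/√P80 = W/(10 Wi) + 1/√F80
  = 2.3350/(10·4.2) + 1/√15777 = 0.055595 + 0.007961 = 0.063557
P80 = (1/0.063557)² = 15.7340² = 247.56 µm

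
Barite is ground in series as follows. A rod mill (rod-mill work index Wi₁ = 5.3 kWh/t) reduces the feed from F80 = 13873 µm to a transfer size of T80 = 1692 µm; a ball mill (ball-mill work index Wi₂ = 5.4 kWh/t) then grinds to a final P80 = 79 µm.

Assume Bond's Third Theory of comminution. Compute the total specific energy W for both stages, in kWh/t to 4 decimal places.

W = 5.6012 kWh/t

Bond:  W = 10 Wi (1/√P − 1/√F)
Stage 1 (13873→1692 µm, Wi₁=5.3): W₁ = 10·5.3·(0.024311 − 0.008490) = 0.8385 kWh/t
Stage 2 (1692→79 µm, Wi₂=5.4): W₂ = 10·5.4·(0.112509 − 0.024311) = 4.7627 kWh/t
W = W₁ + W₂ = 0.8385 + 4.7627 = 5.6012 kWh/t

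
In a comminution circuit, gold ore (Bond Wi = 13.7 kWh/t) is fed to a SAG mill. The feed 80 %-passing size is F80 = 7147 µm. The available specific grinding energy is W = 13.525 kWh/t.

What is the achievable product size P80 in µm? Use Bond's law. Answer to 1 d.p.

Bond:  W = 10 Wi (1/√P − 1/√F)
⇒ 1/√P80 = W/(10 Wi) + 1/√F80
  = 13.5250/(10·13.7) + 1/√7147 = 0.098723 + 0.011829 = 0.110551
P80 = (1/0.110551)² = 9.0456² = 81.82 µm

P80 = 81.8 µm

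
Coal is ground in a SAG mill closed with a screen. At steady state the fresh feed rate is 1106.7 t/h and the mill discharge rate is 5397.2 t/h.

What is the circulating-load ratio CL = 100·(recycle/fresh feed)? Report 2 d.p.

M = F + R at steady state, so:
R = M − F = 5397.2 − 1106.7 = 4290.5 t/h
CL = 100·R/F = 100·4290.5/1106.7 = 387.68 %

CL = 387.68 %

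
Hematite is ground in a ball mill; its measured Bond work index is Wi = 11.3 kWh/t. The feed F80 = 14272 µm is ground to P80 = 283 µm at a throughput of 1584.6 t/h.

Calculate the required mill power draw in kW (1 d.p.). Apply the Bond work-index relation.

W = 10·Wi·(P80^(-½) − F80^(-½))
W = 10·11.3·(1/√283 − 1/√14272) = 10·11.3·(0.051073) = 5.7713 kWh/t
P_mill = W·ṁ = 5.7713·1584.6 = 9145.2 kW

P = 9145.2 kW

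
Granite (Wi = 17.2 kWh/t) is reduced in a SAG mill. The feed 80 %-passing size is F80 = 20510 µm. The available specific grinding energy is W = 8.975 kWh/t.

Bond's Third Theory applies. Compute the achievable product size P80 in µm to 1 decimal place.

P80 = 285.7 µm

W = 10 Wi (1/√P80 − 1/√F80)  [Bond]
1/√P80 = 1/√F80 + W/(10·Wi)
  = 8.9750/(10·17.2) + 1/√20510 = 0.052180 + 0.006983 = 0.059163
P80 = (1/0.059163)² = 16.9025² = 285.69 µm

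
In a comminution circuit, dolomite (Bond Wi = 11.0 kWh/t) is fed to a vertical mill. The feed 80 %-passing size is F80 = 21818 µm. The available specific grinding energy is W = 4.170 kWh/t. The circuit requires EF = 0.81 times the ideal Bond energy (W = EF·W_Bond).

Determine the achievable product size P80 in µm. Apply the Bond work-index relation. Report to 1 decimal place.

W = 10 Wi / √P80 − 10 Wi / √F80
W_Bond = W / EF = 4.170 / 0.81 = 5.1481 kWh/t
1/√P80 = 1/√F80 + W_Bond/(10·Wi)
  = 5.1481/(10·11.0) + 1/√21818 = 0.046801 + 0.006770 = 0.053571
P80 = (1/0.053571)² = 18.6667² = 348.44 µm

P80 = 348.4 µm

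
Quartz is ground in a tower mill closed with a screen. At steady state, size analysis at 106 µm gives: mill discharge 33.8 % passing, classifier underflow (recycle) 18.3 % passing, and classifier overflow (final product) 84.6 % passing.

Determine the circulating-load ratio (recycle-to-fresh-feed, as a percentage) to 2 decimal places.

CL = 327.74 %

Balance %-passing 106 µm (r = R/F):
r = (o − d)/(d − u)
r = (84.6 − 33.8)/(33.8 − 18.3) = 50.8/15.5 = 3.2774
CL = 100·r = 327.74 %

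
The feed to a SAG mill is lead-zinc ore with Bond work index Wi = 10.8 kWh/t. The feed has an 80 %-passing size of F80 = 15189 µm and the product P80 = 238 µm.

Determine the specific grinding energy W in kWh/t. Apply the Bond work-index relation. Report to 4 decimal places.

Bond:  W = 10 Wi (1/√P − 1/√F)
1/√238 = 0.064820;  1/√15189 = 0.008114
W = 10·10.8·(0.064820 − 0.008114) = 6.1243 kWh/t

W = 6.1243 kWh/t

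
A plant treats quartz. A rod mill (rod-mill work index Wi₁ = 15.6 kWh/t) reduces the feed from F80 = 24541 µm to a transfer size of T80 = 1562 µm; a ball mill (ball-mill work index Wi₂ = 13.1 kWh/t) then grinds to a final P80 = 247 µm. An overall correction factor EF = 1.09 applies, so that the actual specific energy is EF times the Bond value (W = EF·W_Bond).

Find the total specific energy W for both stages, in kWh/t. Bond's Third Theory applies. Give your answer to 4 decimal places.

W = 8.6896 kWh/t

Bond:  W = 10 Wi (1/√P − 1/√F)
Stage 1 (24541→1562 µm, Wi₁=15.6): W₁ = 10·15.6·(0.025302 − 0.006383) = 2.9513 kWh/t
Stage 2 (1562→247 µm, Wi₂=13.1): W₂ = 10·13.1·(0.063628 − 0.025302) = 5.0207 kWh/t
W = W₁ + W₂ = 2.9513 + 5.0207 = 7.9721 kWh/t
W_actual = 1.09 × 7.9721 = 8.6896 kWh/t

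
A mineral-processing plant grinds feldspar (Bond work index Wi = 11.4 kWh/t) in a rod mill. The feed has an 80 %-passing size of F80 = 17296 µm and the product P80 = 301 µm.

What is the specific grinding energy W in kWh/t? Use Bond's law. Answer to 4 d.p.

W = 5.7040 kWh/t

W = 10 Wi (1/√P80 − 1/√F80)  [Bond]
1/√301 = 0.057639;  1/√17296 = 0.007604
W = 10·11.4·(0.057639 − 0.007604) = 5.7040 kWh/t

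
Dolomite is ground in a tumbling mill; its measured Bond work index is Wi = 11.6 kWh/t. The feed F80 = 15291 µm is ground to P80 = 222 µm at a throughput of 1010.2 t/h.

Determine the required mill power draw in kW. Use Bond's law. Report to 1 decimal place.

P = 6917.2 kW

W = 10 Wi (1/√P80 − 1/√F80)  [Bond]
W = 10·11.6·(1/√222 − 1/√15291) = 10·11.6·(0.059029) = 6.8473 kWh/t
Power = W × throughput = 6.8473 kWh/t × 1010.2 t/h = 6917.2 kW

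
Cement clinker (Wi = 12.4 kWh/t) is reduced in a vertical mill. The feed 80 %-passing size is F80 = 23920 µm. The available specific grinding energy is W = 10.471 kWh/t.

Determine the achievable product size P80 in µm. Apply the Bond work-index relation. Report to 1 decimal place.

W = 10·Wi·(P80^(-½) − F80^(-½))
⇒ 1/√P80 = W/(10 Wi) + 1/√F80
  = 10.4710/(10·12.4) + 1/√23920 = 0.084444 + 0.006466 = 0.090909
P80 = (1/0.090909)² = 11.0000² = 121.00 µm

P80 = 121.0 µm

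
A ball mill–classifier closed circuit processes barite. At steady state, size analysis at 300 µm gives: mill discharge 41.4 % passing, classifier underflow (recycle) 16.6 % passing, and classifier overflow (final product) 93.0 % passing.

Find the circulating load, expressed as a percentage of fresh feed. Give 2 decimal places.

CL = 208.06 %

Mass balance on the −300 µm fraction:
(1+r)·d = r·u + o ⇒ r = (o−d)/(d−u)
r = (93.0 − 41.4)/(41.4 − 16.6) = 51.6/24.8 = 2.0806
CL = 100·r = 208.06 %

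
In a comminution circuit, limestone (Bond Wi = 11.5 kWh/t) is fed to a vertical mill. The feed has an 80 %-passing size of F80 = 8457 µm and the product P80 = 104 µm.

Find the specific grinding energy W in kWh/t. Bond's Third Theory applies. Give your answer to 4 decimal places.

W = 10.0262 kWh/t

W = 10·Wi·(P80^(-½) − F80^(-½))
1/√104 = 0.098058;  1/√8457 = 0.010874
W = 10·11.5·(0.098058 − 0.010874) = 10.0262 kWh/t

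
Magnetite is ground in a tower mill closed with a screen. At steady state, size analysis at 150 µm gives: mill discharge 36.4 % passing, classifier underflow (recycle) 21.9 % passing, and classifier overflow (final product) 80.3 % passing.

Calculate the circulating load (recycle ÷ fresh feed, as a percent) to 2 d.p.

CL = 302.76 %

Mass balance on the −150 µm fraction:
r = (o − d)/(d − u)
r = (80.3 − 36.4)/(36.4 − 21.9) = 43.9/14.5 = 3.0276
CL = 100·r = 302.76 %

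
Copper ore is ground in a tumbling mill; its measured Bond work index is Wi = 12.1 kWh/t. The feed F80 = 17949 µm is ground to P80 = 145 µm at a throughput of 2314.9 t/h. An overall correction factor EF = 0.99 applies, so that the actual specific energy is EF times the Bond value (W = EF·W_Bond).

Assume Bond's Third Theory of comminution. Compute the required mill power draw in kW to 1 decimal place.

W = 10 Wi (P80^-0.5 − F80^-0.5)
W = 10·12.1·(1/√145 − 1/√17949) = 10·12.1·(0.075581) = 9.1453 kWh/t
Apply correction: 9.1453 × 0.99 = 9.0539 kWh/t
Mill draw = 9.0539 × 2314.9 = 20958.8 kW

P = 20958.8 kW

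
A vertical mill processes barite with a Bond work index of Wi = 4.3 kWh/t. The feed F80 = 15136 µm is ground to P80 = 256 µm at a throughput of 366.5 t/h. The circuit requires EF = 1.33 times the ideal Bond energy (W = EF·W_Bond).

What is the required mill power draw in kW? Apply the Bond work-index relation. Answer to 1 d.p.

W = 10 Wi / √P80 − 10 Wi / √F80
W = 10·4.3·(1/√256 − 1/√15136) = 10·4.3·(0.054372) = 2.3380 kWh/t
W_actual = 1.33 × 2.3380 = 3.1095 kWh/t
Power = W × throughput = 3.1095 kWh/t × 366.5 t/h = 1139.6 kW

P = 1139.6 kW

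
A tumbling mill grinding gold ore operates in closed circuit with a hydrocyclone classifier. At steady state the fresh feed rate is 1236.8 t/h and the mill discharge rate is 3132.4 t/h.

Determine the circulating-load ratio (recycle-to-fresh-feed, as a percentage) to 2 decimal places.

CL = 153.27 %

M = F + R at steady state, so:
R = M − F = 3132.4 − 1236.8 = 1895.6 t/h
CL = 100·R/F = 100·1895.6/1236.8 = 153.27 %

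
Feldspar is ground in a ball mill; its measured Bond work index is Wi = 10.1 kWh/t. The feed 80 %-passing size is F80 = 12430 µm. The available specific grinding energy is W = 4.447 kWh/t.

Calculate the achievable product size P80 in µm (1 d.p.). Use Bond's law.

Bond: W = 10·Wi·(1/√P80 − 1/√F80)
1/√P80 = 1/√F80 + W/(10·Wi)
  = 4.4470/(10·10.1) + 1/√12430 = 0.044030 + 0.008969 = 0.052999
P80 = (1/0.052999)² = 18.8682² = 356.01 µm

P80 = 356.0 µm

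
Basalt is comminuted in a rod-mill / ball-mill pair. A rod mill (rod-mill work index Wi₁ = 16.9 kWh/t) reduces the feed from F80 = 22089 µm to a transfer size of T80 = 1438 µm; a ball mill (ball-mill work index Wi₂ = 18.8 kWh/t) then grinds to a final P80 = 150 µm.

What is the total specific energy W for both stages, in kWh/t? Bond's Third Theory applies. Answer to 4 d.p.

W = 13.7120 kWh/t

W = 10 Wi (1/√P80 − 1/√F80)  [Bond]
Stage 1 (22089→1438 µm, Wi₁=16.9): W₁ = 10·16.9·(0.026371 − 0.006728) = 3.3195 kWh/t
Stage 2 (1438→150 µm, Wi₂=18.8): W₂ = 10·18.8·(0.081650 − 0.026371) = 10.3925 kWh/t
W = W₁ + W₂ = 3.3195 + 10.3925 = 13.7120 kWh/t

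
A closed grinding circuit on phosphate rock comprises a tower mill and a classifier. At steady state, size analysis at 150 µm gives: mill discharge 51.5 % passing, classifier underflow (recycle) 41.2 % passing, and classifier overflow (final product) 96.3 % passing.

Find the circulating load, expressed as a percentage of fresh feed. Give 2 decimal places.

CL = 434.95 %

Let r = R/F. Size balance at 150 µm:
Fd + Rd = Ru + Fo ⇒ R/F = (o−d)/(d−u)
r = (96.3 − 51.5)/(51.5 − 41.2) = 44.8/10.3 = 4.3495
CL = 100·r = 434.95 %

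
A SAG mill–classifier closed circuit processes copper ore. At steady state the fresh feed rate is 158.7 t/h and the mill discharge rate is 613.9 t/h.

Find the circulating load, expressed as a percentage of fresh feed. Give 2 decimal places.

CL = 286.83 %

M = F + R at steady state, so:
R = M − F = 613.9 − 158.7 = 455.2 t/h
CL = 100·R/F = 100·455.2/158.7 = 286.83 %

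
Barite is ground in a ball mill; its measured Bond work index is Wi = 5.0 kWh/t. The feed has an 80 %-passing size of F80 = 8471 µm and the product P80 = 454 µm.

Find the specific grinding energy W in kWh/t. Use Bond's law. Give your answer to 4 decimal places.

W = 10 Wi (1/√P80 − 1/√F80)  [Bond]
1/√454 = 0.046932;  1/√8471 = 0.010865
W = 10·5.0·(0.046932 − 0.010865) = 1.8034 kWh/t

W = 1.8034 kWh/t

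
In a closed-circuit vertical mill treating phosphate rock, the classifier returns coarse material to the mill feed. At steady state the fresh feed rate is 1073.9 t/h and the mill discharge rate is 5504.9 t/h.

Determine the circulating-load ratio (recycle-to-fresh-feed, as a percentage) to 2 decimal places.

Mill node: discharge = fresh + recycle.
R = M − F = 5504.9 − 1073.9 = 4431.0 t/h
CL = 100·R/F = 100·4431.0/1073.9 = 412.61 %

CL = 412.61 %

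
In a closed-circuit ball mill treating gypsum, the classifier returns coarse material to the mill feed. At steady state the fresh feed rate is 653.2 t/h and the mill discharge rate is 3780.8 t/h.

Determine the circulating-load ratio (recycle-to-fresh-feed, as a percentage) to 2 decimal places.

CL = 478.81 %

Steady state: M = F + R.
R = M − F = 3780.8 − 653.2 = 3127.6 t/h
CL = 100·R/F = 100·3127.6/653.2 = 478.81 %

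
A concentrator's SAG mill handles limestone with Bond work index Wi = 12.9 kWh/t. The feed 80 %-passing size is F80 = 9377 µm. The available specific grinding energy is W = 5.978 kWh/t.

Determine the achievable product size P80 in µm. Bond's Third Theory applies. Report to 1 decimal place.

P80 = 311.4 µm

W = 10·Wi·[P80^(−½) − F80^(−½)]
⇒ 1/√P80 = W/(10 Wi) + 1/√F80
  = 5.9780/(10·12.9) + 1/√9377 = 0.046341 + 0.010327 = 0.056668
P80 = (1/0.056668)² = 17.6467² = 311.40 µm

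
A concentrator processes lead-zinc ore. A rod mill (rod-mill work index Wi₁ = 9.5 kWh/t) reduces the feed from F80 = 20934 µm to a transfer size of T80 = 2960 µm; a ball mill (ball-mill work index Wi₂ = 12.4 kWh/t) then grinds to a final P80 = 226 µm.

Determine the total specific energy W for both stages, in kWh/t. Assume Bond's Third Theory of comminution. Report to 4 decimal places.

W = 7.0587 kWh/t

W = 10 Wi (P80^-0.5 − F80^-0.5)
Stage 1 (20934→2960 µm, Wi₁=9.5): W₁ = 10·9.5·(0.018380 − 0.006912) = 1.0895 kWh/t
Stage 2 (2960→226 µm, Wi₂=12.4): W₂ = 10·12.4·(0.066519 − 0.018380) = 5.9692 kWh/t
W = W₁ + W₂ = 1.0895 + 5.9692 = 7.0587 kWh/t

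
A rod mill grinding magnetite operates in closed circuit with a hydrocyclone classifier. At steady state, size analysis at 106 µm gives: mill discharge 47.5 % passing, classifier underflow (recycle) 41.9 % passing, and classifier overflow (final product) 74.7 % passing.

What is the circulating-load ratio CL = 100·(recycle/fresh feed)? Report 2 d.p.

CL = 485.71 %

Mass balance on the −106 µm fraction:
r = (o − d)/(d − u)
r = (74.7 − 47.5)/(47.5 − 41.9) = 27.2/5.6 = 4.8571
CL = 100·r = 485.71 %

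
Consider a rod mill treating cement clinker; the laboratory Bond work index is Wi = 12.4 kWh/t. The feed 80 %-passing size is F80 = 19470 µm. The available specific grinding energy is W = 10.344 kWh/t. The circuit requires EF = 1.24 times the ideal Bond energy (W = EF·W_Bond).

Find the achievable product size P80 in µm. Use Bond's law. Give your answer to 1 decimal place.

W = 10·Wi·(P80^(-½) − F80^(-½))
W_Bond = W / EF = 10.344 / 1.24 = 8.3419 kWh/t
⇒ 1/√P80 = W_Bond/(10·Wi) + 1/√F80
  = 8.3419/(10·12.4) + 1/√19470 = 0.067274 + 0.007167 = 0.074440
P80 = (1/0.074440)² = 13.4336² = 180.46 µm

P80 = 180.5 µm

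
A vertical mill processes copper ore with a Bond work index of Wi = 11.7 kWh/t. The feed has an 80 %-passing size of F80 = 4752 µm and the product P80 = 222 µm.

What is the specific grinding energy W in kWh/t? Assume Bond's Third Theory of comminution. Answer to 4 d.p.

W = 6.1553 kWh/t

Bond:  W = 10 Wi (1/√P − 1/√F)
1/√222 = 0.067116;  1/√4752 = 0.014506
W = 10·11.7·(0.067116 − 0.014506) = 6.1553 kWh/t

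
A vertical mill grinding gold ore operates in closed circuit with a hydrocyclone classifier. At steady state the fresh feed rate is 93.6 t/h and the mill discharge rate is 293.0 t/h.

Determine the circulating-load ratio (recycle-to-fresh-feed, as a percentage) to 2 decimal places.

Discharge = new feed + return, hence
R = M − F = 293.0 − 93.6 = 199.4 t/h
CL = 100·R/F = 100·199.4/93.6 = 213.03 %

CL = 213.03 %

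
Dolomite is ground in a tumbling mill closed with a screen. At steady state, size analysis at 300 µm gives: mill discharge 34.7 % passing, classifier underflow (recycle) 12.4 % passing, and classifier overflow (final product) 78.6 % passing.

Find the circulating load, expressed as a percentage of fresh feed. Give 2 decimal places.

CL = 196.86 %

Balance %-passing 300 µm (r = R/F):
d + r·d = r·u + o → r(d−u) = o−d
r = (78.6 − 34.7)/(34.7 − 12.4) = 43.9/22.3 = 1.9686
CL = 100·r = 196.86 %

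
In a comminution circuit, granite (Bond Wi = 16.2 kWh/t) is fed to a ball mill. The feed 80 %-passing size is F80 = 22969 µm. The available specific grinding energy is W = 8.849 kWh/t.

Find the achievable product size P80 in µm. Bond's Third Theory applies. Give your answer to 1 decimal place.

P80 = 266.8 µm

W = 10·Wi·(P80^(-½) − F80^(-½))
1/√P80 = 1/√F80 + W/(10·Wi)
  = 8.8490/(10·16.2) + 1/√22969 = 0.054623 + 0.006598 = 0.061222
P80 = (1/0.061222)² = 16.3341² = 266.80 µm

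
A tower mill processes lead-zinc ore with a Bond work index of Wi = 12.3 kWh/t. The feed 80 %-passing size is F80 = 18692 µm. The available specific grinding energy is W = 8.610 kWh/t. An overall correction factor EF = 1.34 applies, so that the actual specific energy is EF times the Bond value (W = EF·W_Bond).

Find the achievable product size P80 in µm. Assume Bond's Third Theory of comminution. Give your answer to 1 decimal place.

P80 = 282.0 µm

W = 10 Wi (1/√P80 − 1/√F80)  [Bond]
W_Bond = W / EF = 8.610 / 1.34 = 6.4254 kWh/t
1/√P80 = 1/√F80 + W_Bond/(10·Wi)
  = 6.4254/(10·12.3) + 1/√18692 = 0.052239 + 0.007314 = 0.059553
P80 = (1/0.059553)² = 16.7917² = 281.96 µm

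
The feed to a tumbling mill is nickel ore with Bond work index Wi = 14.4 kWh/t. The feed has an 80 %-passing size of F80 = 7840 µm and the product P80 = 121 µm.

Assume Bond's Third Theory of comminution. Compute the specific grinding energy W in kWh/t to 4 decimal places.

W = 11.4646 kWh/t

W = 10 Wi (P80^-0.5 − F80^-0.5)
1/√121 = 0.090909;  1/√7840 = 0.011294
W = 10·14.4·(0.090909 − 0.011294) = 11.4646 kWh/t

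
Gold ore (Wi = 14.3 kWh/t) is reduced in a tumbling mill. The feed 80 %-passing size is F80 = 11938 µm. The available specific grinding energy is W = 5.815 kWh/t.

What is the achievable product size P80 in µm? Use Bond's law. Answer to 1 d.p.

P80 = 402.9 µm

W = 10·Wi·(P80^(-½) − F80^(-½))
⇒ 1/√P80 = W/(10·Wi) + 1/√F80
  = 5.8150/(10·14.3) + 1/√11938 = 0.040664 + 0.009152 = 0.049817
P80 = (1/0.049817)² = 20.0736² = 402.95 µm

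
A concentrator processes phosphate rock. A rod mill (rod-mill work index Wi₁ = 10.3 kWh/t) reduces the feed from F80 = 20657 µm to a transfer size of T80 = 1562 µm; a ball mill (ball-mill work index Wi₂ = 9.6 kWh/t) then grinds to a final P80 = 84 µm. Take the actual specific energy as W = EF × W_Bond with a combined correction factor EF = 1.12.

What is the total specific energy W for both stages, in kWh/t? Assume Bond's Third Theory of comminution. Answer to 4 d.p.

W = 10·Wi·(P80^(-½) − F80^(-½))
Stage 1 (20657→1562 µm, Wi₁=10.3): W₁ = 10·10.3·(0.025302 − 0.006958) = 1.8895 kWh/t
Stage 2 (1562→84 µm, Wi₂=9.6): W₂ = 10·9.6·(0.109109 − 0.025302) = 8.0454 kWh/t
W = W₁ + W₂ = 1.8895 + 8.0454 = 9.9349 kWh/t
Apply correction: 9.9349 × 1.12 = 11.1271 kWh/t

W = 11.1271 kWh/t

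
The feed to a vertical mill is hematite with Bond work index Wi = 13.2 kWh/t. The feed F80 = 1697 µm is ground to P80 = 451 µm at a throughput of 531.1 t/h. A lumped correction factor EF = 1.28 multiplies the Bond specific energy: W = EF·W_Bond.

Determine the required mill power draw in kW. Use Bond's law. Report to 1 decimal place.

P = 2047.1 kW

W = 10 Wi / √P80 − 10 Wi / √F80
W = 10·13.2·(1/√451 − 1/√1697) = 10·13.2·(0.022813) = 3.0113 kWh/t
W_actual = 1.28 × 3.0113 = 3.8545 kWh/t
Power = W × throughput = 3.8545 kWh/t × 531.1 t/h = 2047.1 kW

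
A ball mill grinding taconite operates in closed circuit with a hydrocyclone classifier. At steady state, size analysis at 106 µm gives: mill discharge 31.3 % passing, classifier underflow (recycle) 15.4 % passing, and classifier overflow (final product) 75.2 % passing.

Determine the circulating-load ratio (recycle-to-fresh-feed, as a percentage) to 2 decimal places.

Balance %-passing 106 µm (r = R/F):
(1+r)d = ru + o → r = (o−d)/(d−u)
r = (75.2 − 31.3)/(31.3 − 15.4) = 43.9/15.9 = 2.7610
CL = 100·r = 276.10 %

CL = 276.10 %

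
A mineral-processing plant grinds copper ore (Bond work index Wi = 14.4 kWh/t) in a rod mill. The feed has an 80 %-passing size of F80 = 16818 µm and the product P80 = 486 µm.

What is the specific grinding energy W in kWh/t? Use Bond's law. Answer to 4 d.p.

W = 10·Wi·(P80^(-½) − F80^(-½))
1/√486 = 0.045361;  1/√16818 = 0.007711
W = 10·14.4·(0.045361 − 0.007711) = 5.4216 kWh/t

W = 5.4216 kWh/t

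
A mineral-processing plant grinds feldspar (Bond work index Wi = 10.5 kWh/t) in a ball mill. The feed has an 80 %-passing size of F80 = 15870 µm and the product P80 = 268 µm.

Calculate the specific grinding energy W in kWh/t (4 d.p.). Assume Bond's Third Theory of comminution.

W = 5.5804 kWh/t

W = 10 Wi (P80^-0.5 − F80^-0.5)
1/√268 = 0.061085;  1/√15870 = 0.007938
W = 10·10.5·(0.061085 − 0.007938) = 5.5804 kWh/t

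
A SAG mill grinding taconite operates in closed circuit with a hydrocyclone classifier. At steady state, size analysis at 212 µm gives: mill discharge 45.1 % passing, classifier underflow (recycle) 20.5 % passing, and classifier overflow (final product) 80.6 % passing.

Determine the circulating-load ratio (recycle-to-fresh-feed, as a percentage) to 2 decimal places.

CL = 144.31 %

Balance %-passing 212 µm (r = R/F):
(1+r)d = ru + o → r = (o−d)/(d−u)
r = (80.6 − 45.1)/(45.1 − 20.5) = 35.5/24.6 = 1.4431
CL = 100·r = 144.31 %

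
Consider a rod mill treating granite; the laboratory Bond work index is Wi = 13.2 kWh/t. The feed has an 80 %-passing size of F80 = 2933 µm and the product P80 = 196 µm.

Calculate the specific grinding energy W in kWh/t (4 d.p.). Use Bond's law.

W = 6.9912 kWh/t

W = 10·Wi·(P80^(-½) − F80^(-½))
1/√196 = 0.071429;  1/√2933 = 0.018465
W = 10·13.2·(0.071429 − 0.018465) = 6.9912 kWh/t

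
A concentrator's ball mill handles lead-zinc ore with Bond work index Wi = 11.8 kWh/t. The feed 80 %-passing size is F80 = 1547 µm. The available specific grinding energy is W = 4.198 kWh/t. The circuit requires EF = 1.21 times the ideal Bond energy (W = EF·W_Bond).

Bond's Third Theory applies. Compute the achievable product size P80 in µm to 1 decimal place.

P80 = 332.7 µm

Bond:  W = 10 Wi (1/√P − 1/√F)
W_Bond = W / EF = 4.198 / 1.21 = 3.4694 kWh/t
⇒ 1/√P80 = W_Bond/(10 Wi) + 1/√F80
  = 3.4694/(10·11.8) + 1/√1547 = 0.029402 + 0.025425 = 0.054827
P80 = (1/0.054827)² = 18.2393² = 332.67 µm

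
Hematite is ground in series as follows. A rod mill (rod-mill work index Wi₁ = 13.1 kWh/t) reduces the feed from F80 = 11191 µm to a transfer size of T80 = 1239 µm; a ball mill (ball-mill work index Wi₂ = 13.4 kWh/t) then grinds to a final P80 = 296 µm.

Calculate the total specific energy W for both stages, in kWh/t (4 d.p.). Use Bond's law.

Bond: W = 10·Wi·(1/√P80 − 1/√F80)
Stage 1 (11191→1239 µm, Wi₁=13.1): W₁ = 10·13.1·(0.028410 − 0.009453) = 2.4833 kWh/t
Stage 2 (1239→296 µm, Wi₂=13.4): W₂ = 10·13.4·(0.058124 − 0.028410) = 3.9817 kWh/t
W = W₁ + W₂ = 2.4833 + 3.9817 = 6.4650 kWh/t

W = 6.4650 kWh/t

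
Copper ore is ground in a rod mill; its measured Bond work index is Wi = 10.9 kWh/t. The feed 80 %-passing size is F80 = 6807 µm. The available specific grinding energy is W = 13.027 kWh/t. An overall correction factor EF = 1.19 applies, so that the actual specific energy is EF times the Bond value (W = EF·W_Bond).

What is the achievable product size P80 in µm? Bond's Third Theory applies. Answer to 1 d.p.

P80 = 78.9 µm

Bond:  W = 10 Wi (1/√P − 1/√F)
W_Bond = W / EF = 13.027 / 1.19 = 10.9471 kWh/t
⇒ 1/√P80 = W_Bond/(10·Wi) + 1/√F80
  = 10.9471/(10·10.9) + 1/√6807 = 0.100432 + 0.012121 = 0.112552
P80 = (1/0.112552)² = 8.8848² = 78.94 µm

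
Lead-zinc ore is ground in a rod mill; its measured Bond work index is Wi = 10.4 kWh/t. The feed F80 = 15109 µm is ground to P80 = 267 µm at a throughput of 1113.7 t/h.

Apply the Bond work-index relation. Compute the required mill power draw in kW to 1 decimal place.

P = 6146.1 kW

W = 10 Wi (P80^-0.5 − F80^-0.5)
W = 10·10.4·(1/√267 − 1/√15109) = 10·10.4·(0.053064) = 5.5186 kWh/t
P_mill = W·ṁ = 5.5186·1113.7 = 6146.1 kW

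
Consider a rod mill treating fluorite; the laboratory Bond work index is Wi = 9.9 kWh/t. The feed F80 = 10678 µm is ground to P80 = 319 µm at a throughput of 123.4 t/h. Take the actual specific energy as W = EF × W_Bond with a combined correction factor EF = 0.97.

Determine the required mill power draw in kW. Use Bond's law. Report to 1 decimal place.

P = 548.8 kW

W = 10 Wi (P80^-0.5 − F80^-0.5)
W = 10·9.9·(1/√319 − 1/√10678) = 10·9.9·(0.046312) = 4.5849 kWh/t
Corrected W = EF·W_Bond = 0.97·4.5849 = 4.4473 kWh/t
P = W·T = 4.4473·123.4 = 548.8 kW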